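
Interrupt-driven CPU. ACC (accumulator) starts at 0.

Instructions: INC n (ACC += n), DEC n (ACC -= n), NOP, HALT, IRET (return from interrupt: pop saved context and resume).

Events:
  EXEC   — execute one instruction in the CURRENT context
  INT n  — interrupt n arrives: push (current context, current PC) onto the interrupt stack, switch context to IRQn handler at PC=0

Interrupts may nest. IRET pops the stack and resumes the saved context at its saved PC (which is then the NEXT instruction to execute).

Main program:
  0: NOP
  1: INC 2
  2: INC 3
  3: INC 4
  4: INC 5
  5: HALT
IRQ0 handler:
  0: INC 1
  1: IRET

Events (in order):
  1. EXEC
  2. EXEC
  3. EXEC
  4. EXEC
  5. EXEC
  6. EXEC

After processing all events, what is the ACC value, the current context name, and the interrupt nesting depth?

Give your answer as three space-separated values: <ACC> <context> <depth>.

Event 1 (EXEC): [MAIN] PC=0: NOP
Event 2 (EXEC): [MAIN] PC=1: INC 2 -> ACC=2
Event 3 (EXEC): [MAIN] PC=2: INC 3 -> ACC=5
Event 4 (EXEC): [MAIN] PC=3: INC 4 -> ACC=9
Event 5 (EXEC): [MAIN] PC=4: INC 5 -> ACC=14
Event 6 (EXEC): [MAIN] PC=5: HALT

Answer: 14 MAIN 0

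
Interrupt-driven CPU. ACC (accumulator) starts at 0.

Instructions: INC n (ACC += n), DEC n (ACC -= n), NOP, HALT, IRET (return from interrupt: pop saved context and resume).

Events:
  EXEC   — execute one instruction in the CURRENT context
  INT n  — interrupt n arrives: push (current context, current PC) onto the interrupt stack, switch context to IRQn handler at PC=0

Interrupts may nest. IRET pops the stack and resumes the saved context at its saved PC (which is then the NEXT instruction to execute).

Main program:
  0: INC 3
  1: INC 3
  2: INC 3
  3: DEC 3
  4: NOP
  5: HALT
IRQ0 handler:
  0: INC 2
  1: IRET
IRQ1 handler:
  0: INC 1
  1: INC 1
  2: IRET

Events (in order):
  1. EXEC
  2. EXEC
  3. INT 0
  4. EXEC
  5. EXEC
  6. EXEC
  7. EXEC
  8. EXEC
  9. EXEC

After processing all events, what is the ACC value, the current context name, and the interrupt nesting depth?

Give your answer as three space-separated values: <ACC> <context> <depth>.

Answer: 8 MAIN 0

Derivation:
Event 1 (EXEC): [MAIN] PC=0: INC 3 -> ACC=3
Event 2 (EXEC): [MAIN] PC=1: INC 3 -> ACC=6
Event 3 (INT 0): INT 0 arrives: push (MAIN, PC=2), enter IRQ0 at PC=0 (depth now 1)
Event 4 (EXEC): [IRQ0] PC=0: INC 2 -> ACC=8
Event 5 (EXEC): [IRQ0] PC=1: IRET -> resume MAIN at PC=2 (depth now 0)
Event 6 (EXEC): [MAIN] PC=2: INC 3 -> ACC=11
Event 7 (EXEC): [MAIN] PC=3: DEC 3 -> ACC=8
Event 8 (EXEC): [MAIN] PC=4: NOP
Event 9 (EXEC): [MAIN] PC=5: HALT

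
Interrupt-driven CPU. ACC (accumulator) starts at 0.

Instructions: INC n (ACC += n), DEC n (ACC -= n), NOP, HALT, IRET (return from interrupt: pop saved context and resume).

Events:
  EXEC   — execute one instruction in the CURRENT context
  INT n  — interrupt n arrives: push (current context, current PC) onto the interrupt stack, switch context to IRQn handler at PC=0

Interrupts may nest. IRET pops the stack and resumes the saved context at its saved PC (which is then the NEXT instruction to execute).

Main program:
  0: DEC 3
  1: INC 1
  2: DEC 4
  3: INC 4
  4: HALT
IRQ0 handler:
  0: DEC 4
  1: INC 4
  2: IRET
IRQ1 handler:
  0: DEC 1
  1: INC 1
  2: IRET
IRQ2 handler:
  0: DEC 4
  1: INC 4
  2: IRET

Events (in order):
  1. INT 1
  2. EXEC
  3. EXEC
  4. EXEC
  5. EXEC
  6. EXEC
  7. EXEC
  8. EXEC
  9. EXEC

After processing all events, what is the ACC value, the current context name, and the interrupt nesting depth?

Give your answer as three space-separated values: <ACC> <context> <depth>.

Answer: -2 MAIN 0

Derivation:
Event 1 (INT 1): INT 1 arrives: push (MAIN, PC=0), enter IRQ1 at PC=0 (depth now 1)
Event 2 (EXEC): [IRQ1] PC=0: DEC 1 -> ACC=-1
Event 3 (EXEC): [IRQ1] PC=1: INC 1 -> ACC=0
Event 4 (EXEC): [IRQ1] PC=2: IRET -> resume MAIN at PC=0 (depth now 0)
Event 5 (EXEC): [MAIN] PC=0: DEC 3 -> ACC=-3
Event 6 (EXEC): [MAIN] PC=1: INC 1 -> ACC=-2
Event 7 (EXEC): [MAIN] PC=2: DEC 4 -> ACC=-6
Event 8 (EXEC): [MAIN] PC=3: INC 4 -> ACC=-2
Event 9 (EXEC): [MAIN] PC=4: HALT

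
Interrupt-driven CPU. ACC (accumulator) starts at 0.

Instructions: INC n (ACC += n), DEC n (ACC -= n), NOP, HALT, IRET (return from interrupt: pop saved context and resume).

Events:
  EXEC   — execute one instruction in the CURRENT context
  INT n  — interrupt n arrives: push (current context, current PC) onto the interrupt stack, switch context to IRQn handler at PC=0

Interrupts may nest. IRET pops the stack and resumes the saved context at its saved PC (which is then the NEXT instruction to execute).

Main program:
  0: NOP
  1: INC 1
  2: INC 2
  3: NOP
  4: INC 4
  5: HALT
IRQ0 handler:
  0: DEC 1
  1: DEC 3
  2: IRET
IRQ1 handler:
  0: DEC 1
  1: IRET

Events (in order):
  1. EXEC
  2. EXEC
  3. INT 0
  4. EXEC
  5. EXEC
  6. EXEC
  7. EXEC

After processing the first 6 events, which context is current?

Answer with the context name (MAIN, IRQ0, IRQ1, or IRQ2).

Event 1 (EXEC): [MAIN] PC=0: NOP
Event 2 (EXEC): [MAIN] PC=1: INC 1 -> ACC=1
Event 3 (INT 0): INT 0 arrives: push (MAIN, PC=2), enter IRQ0 at PC=0 (depth now 1)
Event 4 (EXEC): [IRQ0] PC=0: DEC 1 -> ACC=0
Event 5 (EXEC): [IRQ0] PC=1: DEC 3 -> ACC=-3
Event 6 (EXEC): [IRQ0] PC=2: IRET -> resume MAIN at PC=2 (depth now 0)

Answer: MAIN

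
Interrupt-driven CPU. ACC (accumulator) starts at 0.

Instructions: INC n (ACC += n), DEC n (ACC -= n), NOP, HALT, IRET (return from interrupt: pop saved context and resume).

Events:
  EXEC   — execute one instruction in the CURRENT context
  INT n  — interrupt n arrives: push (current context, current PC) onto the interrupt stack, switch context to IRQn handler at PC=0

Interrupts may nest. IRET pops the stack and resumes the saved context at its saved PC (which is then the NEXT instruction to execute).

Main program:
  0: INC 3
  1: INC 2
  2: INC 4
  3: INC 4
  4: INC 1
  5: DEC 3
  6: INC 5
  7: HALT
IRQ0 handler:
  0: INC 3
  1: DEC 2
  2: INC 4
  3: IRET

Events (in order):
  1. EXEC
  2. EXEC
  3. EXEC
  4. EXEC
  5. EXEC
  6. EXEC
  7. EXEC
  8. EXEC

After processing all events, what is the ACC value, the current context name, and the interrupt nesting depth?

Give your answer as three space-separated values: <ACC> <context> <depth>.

Answer: 16 MAIN 0

Derivation:
Event 1 (EXEC): [MAIN] PC=0: INC 3 -> ACC=3
Event 2 (EXEC): [MAIN] PC=1: INC 2 -> ACC=5
Event 3 (EXEC): [MAIN] PC=2: INC 4 -> ACC=9
Event 4 (EXEC): [MAIN] PC=3: INC 4 -> ACC=13
Event 5 (EXEC): [MAIN] PC=4: INC 1 -> ACC=14
Event 6 (EXEC): [MAIN] PC=5: DEC 3 -> ACC=11
Event 7 (EXEC): [MAIN] PC=6: INC 5 -> ACC=16
Event 8 (EXEC): [MAIN] PC=7: HALT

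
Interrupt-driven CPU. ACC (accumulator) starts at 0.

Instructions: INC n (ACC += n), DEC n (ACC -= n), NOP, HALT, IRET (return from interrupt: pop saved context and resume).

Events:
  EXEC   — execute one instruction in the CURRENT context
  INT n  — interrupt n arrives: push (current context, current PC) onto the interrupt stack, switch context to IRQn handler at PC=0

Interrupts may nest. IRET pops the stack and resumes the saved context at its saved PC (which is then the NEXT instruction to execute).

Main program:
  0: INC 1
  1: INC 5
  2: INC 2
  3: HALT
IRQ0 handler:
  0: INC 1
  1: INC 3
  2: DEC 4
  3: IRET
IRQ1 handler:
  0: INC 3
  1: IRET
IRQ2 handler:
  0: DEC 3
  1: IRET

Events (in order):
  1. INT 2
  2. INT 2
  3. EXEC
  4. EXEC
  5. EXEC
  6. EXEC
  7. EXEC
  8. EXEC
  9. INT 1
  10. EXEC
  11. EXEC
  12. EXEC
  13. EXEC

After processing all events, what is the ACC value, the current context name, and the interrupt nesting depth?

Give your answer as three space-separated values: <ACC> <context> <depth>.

Answer: 5 MAIN 0

Derivation:
Event 1 (INT 2): INT 2 arrives: push (MAIN, PC=0), enter IRQ2 at PC=0 (depth now 1)
Event 2 (INT 2): INT 2 arrives: push (IRQ2, PC=0), enter IRQ2 at PC=0 (depth now 2)
Event 3 (EXEC): [IRQ2] PC=0: DEC 3 -> ACC=-3
Event 4 (EXEC): [IRQ2] PC=1: IRET -> resume IRQ2 at PC=0 (depth now 1)
Event 5 (EXEC): [IRQ2] PC=0: DEC 3 -> ACC=-6
Event 6 (EXEC): [IRQ2] PC=1: IRET -> resume MAIN at PC=0 (depth now 0)
Event 7 (EXEC): [MAIN] PC=0: INC 1 -> ACC=-5
Event 8 (EXEC): [MAIN] PC=1: INC 5 -> ACC=0
Event 9 (INT 1): INT 1 arrives: push (MAIN, PC=2), enter IRQ1 at PC=0 (depth now 1)
Event 10 (EXEC): [IRQ1] PC=0: INC 3 -> ACC=3
Event 11 (EXEC): [IRQ1] PC=1: IRET -> resume MAIN at PC=2 (depth now 0)
Event 12 (EXEC): [MAIN] PC=2: INC 2 -> ACC=5
Event 13 (EXEC): [MAIN] PC=3: HALT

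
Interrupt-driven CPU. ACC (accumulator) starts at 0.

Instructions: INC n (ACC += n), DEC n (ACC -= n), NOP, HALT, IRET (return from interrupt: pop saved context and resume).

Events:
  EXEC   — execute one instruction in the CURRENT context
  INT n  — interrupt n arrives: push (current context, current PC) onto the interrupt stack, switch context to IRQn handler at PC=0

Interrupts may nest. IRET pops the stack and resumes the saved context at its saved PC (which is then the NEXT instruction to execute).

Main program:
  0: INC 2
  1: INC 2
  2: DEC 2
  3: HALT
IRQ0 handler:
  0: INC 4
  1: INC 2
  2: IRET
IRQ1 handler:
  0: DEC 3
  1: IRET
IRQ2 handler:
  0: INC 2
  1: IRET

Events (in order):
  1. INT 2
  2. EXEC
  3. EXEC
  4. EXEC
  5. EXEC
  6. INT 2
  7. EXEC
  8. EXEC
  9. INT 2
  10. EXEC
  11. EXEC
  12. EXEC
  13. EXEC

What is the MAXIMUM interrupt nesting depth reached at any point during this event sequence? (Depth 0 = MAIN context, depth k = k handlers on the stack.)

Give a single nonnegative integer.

Event 1 (INT 2): INT 2 arrives: push (MAIN, PC=0), enter IRQ2 at PC=0 (depth now 1) [depth=1]
Event 2 (EXEC): [IRQ2] PC=0: INC 2 -> ACC=2 [depth=1]
Event 3 (EXEC): [IRQ2] PC=1: IRET -> resume MAIN at PC=0 (depth now 0) [depth=0]
Event 4 (EXEC): [MAIN] PC=0: INC 2 -> ACC=4 [depth=0]
Event 5 (EXEC): [MAIN] PC=1: INC 2 -> ACC=6 [depth=0]
Event 6 (INT 2): INT 2 arrives: push (MAIN, PC=2), enter IRQ2 at PC=0 (depth now 1) [depth=1]
Event 7 (EXEC): [IRQ2] PC=0: INC 2 -> ACC=8 [depth=1]
Event 8 (EXEC): [IRQ2] PC=1: IRET -> resume MAIN at PC=2 (depth now 0) [depth=0]
Event 9 (INT 2): INT 2 arrives: push (MAIN, PC=2), enter IRQ2 at PC=0 (depth now 1) [depth=1]
Event 10 (EXEC): [IRQ2] PC=0: INC 2 -> ACC=10 [depth=1]
Event 11 (EXEC): [IRQ2] PC=1: IRET -> resume MAIN at PC=2 (depth now 0) [depth=0]
Event 12 (EXEC): [MAIN] PC=2: DEC 2 -> ACC=8 [depth=0]
Event 13 (EXEC): [MAIN] PC=3: HALT [depth=0]
Max depth observed: 1

Answer: 1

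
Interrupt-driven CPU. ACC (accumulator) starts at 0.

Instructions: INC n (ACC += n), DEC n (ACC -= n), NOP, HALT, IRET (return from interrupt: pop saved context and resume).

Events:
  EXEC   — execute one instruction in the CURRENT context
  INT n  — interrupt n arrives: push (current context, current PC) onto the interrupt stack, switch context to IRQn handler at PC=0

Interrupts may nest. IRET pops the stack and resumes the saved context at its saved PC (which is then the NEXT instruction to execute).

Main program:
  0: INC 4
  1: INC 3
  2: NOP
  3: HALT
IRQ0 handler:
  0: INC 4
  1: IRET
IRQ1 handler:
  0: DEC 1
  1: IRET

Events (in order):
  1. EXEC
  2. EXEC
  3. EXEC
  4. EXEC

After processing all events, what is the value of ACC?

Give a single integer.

Answer: 7

Derivation:
Event 1 (EXEC): [MAIN] PC=0: INC 4 -> ACC=4
Event 2 (EXEC): [MAIN] PC=1: INC 3 -> ACC=7
Event 3 (EXEC): [MAIN] PC=2: NOP
Event 4 (EXEC): [MAIN] PC=3: HALT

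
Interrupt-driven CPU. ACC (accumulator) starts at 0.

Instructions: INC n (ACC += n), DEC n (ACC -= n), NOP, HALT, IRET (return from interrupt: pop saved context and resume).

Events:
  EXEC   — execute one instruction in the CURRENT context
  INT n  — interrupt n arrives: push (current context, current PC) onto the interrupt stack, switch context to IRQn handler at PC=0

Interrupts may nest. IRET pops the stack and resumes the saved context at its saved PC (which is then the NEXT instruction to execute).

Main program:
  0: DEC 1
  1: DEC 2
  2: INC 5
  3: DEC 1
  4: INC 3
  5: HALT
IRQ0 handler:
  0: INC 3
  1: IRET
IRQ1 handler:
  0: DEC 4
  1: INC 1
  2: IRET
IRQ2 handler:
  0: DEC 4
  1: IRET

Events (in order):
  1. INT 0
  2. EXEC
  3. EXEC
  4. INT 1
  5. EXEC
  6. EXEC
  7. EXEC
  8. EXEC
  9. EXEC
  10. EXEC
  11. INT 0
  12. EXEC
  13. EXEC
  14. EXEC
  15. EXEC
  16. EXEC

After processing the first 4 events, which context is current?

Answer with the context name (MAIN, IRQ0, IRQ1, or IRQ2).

Event 1 (INT 0): INT 0 arrives: push (MAIN, PC=0), enter IRQ0 at PC=0 (depth now 1)
Event 2 (EXEC): [IRQ0] PC=0: INC 3 -> ACC=3
Event 3 (EXEC): [IRQ0] PC=1: IRET -> resume MAIN at PC=0 (depth now 0)
Event 4 (INT 1): INT 1 arrives: push (MAIN, PC=0), enter IRQ1 at PC=0 (depth now 1)

Answer: IRQ1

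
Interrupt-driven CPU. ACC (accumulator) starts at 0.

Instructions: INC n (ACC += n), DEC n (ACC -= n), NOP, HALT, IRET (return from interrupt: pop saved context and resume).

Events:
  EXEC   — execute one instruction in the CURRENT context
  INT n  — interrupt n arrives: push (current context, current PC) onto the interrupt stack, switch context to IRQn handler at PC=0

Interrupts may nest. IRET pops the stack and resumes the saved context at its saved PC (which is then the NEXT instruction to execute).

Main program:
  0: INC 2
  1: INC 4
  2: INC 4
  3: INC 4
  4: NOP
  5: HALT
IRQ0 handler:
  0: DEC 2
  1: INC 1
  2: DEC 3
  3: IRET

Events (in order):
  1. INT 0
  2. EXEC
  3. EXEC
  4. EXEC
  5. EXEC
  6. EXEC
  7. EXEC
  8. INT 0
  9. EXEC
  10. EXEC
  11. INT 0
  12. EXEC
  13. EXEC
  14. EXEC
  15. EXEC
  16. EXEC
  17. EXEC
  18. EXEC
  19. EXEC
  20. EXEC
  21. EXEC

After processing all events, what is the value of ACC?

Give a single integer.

Answer: 2

Derivation:
Event 1 (INT 0): INT 0 arrives: push (MAIN, PC=0), enter IRQ0 at PC=0 (depth now 1)
Event 2 (EXEC): [IRQ0] PC=0: DEC 2 -> ACC=-2
Event 3 (EXEC): [IRQ0] PC=1: INC 1 -> ACC=-1
Event 4 (EXEC): [IRQ0] PC=2: DEC 3 -> ACC=-4
Event 5 (EXEC): [IRQ0] PC=3: IRET -> resume MAIN at PC=0 (depth now 0)
Event 6 (EXEC): [MAIN] PC=0: INC 2 -> ACC=-2
Event 7 (EXEC): [MAIN] PC=1: INC 4 -> ACC=2
Event 8 (INT 0): INT 0 arrives: push (MAIN, PC=2), enter IRQ0 at PC=0 (depth now 1)
Event 9 (EXEC): [IRQ0] PC=0: DEC 2 -> ACC=0
Event 10 (EXEC): [IRQ0] PC=1: INC 1 -> ACC=1
Event 11 (INT 0): INT 0 arrives: push (IRQ0, PC=2), enter IRQ0 at PC=0 (depth now 2)
Event 12 (EXEC): [IRQ0] PC=0: DEC 2 -> ACC=-1
Event 13 (EXEC): [IRQ0] PC=1: INC 1 -> ACC=0
Event 14 (EXEC): [IRQ0] PC=2: DEC 3 -> ACC=-3
Event 15 (EXEC): [IRQ0] PC=3: IRET -> resume IRQ0 at PC=2 (depth now 1)
Event 16 (EXEC): [IRQ0] PC=2: DEC 3 -> ACC=-6
Event 17 (EXEC): [IRQ0] PC=3: IRET -> resume MAIN at PC=2 (depth now 0)
Event 18 (EXEC): [MAIN] PC=2: INC 4 -> ACC=-2
Event 19 (EXEC): [MAIN] PC=3: INC 4 -> ACC=2
Event 20 (EXEC): [MAIN] PC=4: NOP
Event 21 (EXEC): [MAIN] PC=5: HALT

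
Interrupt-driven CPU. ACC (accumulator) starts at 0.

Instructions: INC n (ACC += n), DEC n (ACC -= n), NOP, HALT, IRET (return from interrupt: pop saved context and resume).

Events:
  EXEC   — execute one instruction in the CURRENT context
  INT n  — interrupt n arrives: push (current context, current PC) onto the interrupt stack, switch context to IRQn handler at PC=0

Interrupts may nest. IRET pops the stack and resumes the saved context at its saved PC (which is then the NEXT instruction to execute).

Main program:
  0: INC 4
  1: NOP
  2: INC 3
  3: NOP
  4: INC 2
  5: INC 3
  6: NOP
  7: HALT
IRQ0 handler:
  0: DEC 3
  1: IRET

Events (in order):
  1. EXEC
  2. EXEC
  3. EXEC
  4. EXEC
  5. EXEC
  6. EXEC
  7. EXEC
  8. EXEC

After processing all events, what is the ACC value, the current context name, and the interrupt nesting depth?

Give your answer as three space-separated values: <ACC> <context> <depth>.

Answer: 12 MAIN 0

Derivation:
Event 1 (EXEC): [MAIN] PC=0: INC 4 -> ACC=4
Event 2 (EXEC): [MAIN] PC=1: NOP
Event 3 (EXEC): [MAIN] PC=2: INC 3 -> ACC=7
Event 4 (EXEC): [MAIN] PC=3: NOP
Event 5 (EXEC): [MAIN] PC=4: INC 2 -> ACC=9
Event 6 (EXEC): [MAIN] PC=5: INC 3 -> ACC=12
Event 7 (EXEC): [MAIN] PC=6: NOP
Event 8 (EXEC): [MAIN] PC=7: HALT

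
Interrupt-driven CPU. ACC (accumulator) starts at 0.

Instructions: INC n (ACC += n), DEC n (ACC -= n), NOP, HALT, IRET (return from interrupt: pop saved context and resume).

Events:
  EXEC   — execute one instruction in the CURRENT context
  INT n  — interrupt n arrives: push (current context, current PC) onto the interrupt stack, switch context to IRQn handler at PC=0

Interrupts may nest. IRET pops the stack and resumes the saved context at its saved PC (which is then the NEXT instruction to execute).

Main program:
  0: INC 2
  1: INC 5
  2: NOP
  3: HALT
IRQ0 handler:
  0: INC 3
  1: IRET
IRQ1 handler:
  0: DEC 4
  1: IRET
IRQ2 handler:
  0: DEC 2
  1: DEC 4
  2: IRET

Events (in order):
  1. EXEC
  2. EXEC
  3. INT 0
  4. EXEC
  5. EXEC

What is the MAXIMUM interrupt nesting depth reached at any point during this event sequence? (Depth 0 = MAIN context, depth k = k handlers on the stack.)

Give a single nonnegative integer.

Event 1 (EXEC): [MAIN] PC=0: INC 2 -> ACC=2 [depth=0]
Event 2 (EXEC): [MAIN] PC=1: INC 5 -> ACC=7 [depth=0]
Event 3 (INT 0): INT 0 arrives: push (MAIN, PC=2), enter IRQ0 at PC=0 (depth now 1) [depth=1]
Event 4 (EXEC): [IRQ0] PC=0: INC 3 -> ACC=10 [depth=1]
Event 5 (EXEC): [IRQ0] PC=1: IRET -> resume MAIN at PC=2 (depth now 0) [depth=0]
Max depth observed: 1

Answer: 1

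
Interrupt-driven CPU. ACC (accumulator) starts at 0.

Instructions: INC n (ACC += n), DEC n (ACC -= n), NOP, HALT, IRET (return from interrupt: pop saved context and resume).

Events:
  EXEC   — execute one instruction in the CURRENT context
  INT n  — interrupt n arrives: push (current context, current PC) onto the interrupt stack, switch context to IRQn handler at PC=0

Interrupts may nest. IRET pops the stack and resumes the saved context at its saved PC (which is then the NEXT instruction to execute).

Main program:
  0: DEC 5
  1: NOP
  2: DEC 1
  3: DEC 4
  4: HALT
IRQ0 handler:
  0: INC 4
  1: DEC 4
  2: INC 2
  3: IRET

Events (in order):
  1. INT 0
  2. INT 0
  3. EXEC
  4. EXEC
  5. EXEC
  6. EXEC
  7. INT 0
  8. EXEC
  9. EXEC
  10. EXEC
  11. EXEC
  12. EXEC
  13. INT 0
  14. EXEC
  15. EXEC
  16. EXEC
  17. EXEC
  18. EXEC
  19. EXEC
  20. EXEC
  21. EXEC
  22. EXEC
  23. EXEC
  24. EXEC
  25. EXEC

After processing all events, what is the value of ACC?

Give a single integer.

Answer: -2

Derivation:
Event 1 (INT 0): INT 0 arrives: push (MAIN, PC=0), enter IRQ0 at PC=0 (depth now 1)
Event 2 (INT 0): INT 0 arrives: push (IRQ0, PC=0), enter IRQ0 at PC=0 (depth now 2)
Event 3 (EXEC): [IRQ0] PC=0: INC 4 -> ACC=4
Event 4 (EXEC): [IRQ0] PC=1: DEC 4 -> ACC=0
Event 5 (EXEC): [IRQ0] PC=2: INC 2 -> ACC=2
Event 6 (EXEC): [IRQ0] PC=3: IRET -> resume IRQ0 at PC=0 (depth now 1)
Event 7 (INT 0): INT 0 arrives: push (IRQ0, PC=0), enter IRQ0 at PC=0 (depth now 2)
Event 8 (EXEC): [IRQ0] PC=0: INC 4 -> ACC=6
Event 9 (EXEC): [IRQ0] PC=1: DEC 4 -> ACC=2
Event 10 (EXEC): [IRQ0] PC=2: INC 2 -> ACC=4
Event 11 (EXEC): [IRQ0] PC=3: IRET -> resume IRQ0 at PC=0 (depth now 1)
Event 12 (EXEC): [IRQ0] PC=0: INC 4 -> ACC=8
Event 13 (INT 0): INT 0 arrives: push (IRQ0, PC=1), enter IRQ0 at PC=0 (depth now 2)
Event 14 (EXEC): [IRQ0] PC=0: INC 4 -> ACC=12
Event 15 (EXEC): [IRQ0] PC=1: DEC 4 -> ACC=8
Event 16 (EXEC): [IRQ0] PC=2: INC 2 -> ACC=10
Event 17 (EXEC): [IRQ0] PC=3: IRET -> resume IRQ0 at PC=1 (depth now 1)
Event 18 (EXEC): [IRQ0] PC=1: DEC 4 -> ACC=6
Event 19 (EXEC): [IRQ0] PC=2: INC 2 -> ACC=8
Event 20 (EXEC): [IRQ0] PC=3: IRET -> resume MAIN at PC=0 (depth now 0)
Event 21 (EXEC): [MAIN] PC=0: DEC 5 -> ACC=3
Event 22 (EXEC): [MAIN] PC=1: NOP
Event 23 (EXEC): [MAIN] PC=2: DEC 1 -> ACC=2
Event 24 (EXEC): [MAIN] PC=3: DEC 4 -> ACC=-2
Event 25 (EXEC): [MAIN] PC=4: HALT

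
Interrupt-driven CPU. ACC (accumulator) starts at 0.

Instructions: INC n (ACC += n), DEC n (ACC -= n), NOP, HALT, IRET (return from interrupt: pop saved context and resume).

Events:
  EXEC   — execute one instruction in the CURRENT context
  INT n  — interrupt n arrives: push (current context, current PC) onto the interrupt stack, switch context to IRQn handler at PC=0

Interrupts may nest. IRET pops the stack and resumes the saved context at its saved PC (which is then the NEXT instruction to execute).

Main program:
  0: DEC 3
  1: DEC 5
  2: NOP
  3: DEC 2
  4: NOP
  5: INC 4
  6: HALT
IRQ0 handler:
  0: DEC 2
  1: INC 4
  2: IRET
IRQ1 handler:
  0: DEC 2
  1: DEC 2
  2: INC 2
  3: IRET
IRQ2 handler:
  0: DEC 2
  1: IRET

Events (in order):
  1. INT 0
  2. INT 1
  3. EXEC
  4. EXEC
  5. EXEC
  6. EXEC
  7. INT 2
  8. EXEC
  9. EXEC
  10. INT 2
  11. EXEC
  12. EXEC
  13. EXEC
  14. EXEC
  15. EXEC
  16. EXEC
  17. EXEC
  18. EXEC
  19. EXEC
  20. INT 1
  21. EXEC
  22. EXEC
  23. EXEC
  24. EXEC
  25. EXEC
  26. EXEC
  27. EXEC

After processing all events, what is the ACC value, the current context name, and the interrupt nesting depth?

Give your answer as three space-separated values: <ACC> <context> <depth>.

Event 1 (INT 0): INT 0 arrives: push (MAIN, PC=0), enter IRQ0 at PC=0 (depth now 1)
Event 2 (INT 1): INT 1 arrives: push (IRQ0, PC=0), enter IRQ1 at PC=0 (depth now 2)
Event 3 (EXEC): [IRQ1] PC=0: DEC 2 -> ACC=-2
Event 4 (EXEC): [IRQ1] PC=1: DEC 2 -> ACC=-4
Event 5 (EXEC): [IRQ1] PC=2: INC 2 -> ACC=-2
Event 6 (EXEC): [IRQ1] PC=3: IRET -> resume IRQ0 at PC=0 (depth now 1)
Event 7 (INT 2): INT 2 arrives: push (IRQ0, PC=0), enter IRQ2 at PC=0 (depth now 2)
Event 8 (EXEC): [IRQ2] PC=0: DEC 2 -> ACC=-4
Event 9 (EXEC): [IRQ2] PC=1: IRET -> resume IRQ0 at PC=0 (depth now 1)
Event 10 (INT 2): INT 2 arrives: push (IRQ0, PC=0), enter IRQ2 at PC=0 (depth now 2)
Event 11 (EXEC): [IRQ2] PC=0: DEC 2 -> ACC=-6
Event 12 (EXEC): [IRQ2] PC=1: IRET -> resume IRQ0 at PC=0 (depth now 1)
Event 13 (EXEC): [IRQ0] PC=0: DEC 2 -> ACC=-8
Event 14 (EXEC): [IRQ0] PC=1: INC 4 -> ACC=-4
Event 15 (EXEC): [IRQ0] PC=2: IRET -> resume MAIN at PC=0 (depth now 0)
Event 16 (EXEC): [MAIN] PC=0: DEC 3 -> ACC=-7
Event 17 (EXEC): [MAIN] PC=1: DEC 5 -> ACC=-12
Event 18 (EXEC): [MAIN] PC=2: NOP
Event 19 (EXEC): [MAIN] PC=3: DEC 2 -> ACC=-14
Event 20 (INT 1): INT 1 arrives: push (MAIN, PC=4), enter IRQ1 at PC=0 (depth now 1)
Event 21 (EXEC): [IRQ1] PC=0: DEC 2 -> ACC=-16
Event 22 (EXEC): [IRQ1] PC=1: DEC 2 -> ACC=-18
Event 23 (EXEC): [IRQ1] PC=2: INC 2 -> ACC=-16
Event 24 (EXEC): [IRQ1] PC=3: IRET -> resume MAIN at PC=4 (depth now 0)
Event 25 (EXEC): [MAIN] PC=4: NOP
Event 26 (EXEC): [MAIN] PC=5: INC 4 -> ACC=-12
Event 27 (EXEC): [MAIN] PC=6: HALT

Answer: -12 MAIN 0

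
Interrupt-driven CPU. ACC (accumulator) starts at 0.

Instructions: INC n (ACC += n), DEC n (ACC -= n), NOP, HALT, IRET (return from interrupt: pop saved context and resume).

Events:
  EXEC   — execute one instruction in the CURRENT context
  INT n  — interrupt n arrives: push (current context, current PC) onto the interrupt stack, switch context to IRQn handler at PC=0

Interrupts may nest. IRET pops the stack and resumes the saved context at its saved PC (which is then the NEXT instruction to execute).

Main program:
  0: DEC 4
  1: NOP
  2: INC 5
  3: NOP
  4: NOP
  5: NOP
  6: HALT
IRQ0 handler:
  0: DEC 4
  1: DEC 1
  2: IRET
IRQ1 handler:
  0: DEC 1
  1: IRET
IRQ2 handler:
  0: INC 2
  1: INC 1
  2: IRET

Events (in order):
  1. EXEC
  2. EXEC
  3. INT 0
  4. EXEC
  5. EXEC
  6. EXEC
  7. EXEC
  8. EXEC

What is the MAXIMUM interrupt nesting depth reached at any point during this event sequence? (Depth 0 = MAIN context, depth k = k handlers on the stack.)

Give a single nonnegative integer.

Event 1 (EXEC): [MAIN] PC=0: DEC 4 -> ACC=-4 [depth=0]
Event 2 (EXEC): [MAIN] PC=1: NOP [depth=0]
Event 3 (INT 0): INT 0 arrives: push (MAIN, PC=2), enter IRQ0 at PC=0 (depth now 1) [depth=1]
Event 4 (EXEC): [IRQ0] PC=0: DEC 4 -> ACC=-8 [depth=1]
Event 5 (EXEC): [IRQ0] PC=1: DEC 1 -> ACC=-9 [depth=1]
Event 6 (EXEC): [IRQ0] PC=2: IRET -> resume MAIN at PC=2 (depth now 0) [depth=0]
Event 7 (EXEC): [MAIN] PC=2: INC 5 -> ACC=-4 [depth=0]
Event 8 (EXEC): [MAIN] PC=3: NOP [depth=0]
Max depth observed: 1

Answer: 1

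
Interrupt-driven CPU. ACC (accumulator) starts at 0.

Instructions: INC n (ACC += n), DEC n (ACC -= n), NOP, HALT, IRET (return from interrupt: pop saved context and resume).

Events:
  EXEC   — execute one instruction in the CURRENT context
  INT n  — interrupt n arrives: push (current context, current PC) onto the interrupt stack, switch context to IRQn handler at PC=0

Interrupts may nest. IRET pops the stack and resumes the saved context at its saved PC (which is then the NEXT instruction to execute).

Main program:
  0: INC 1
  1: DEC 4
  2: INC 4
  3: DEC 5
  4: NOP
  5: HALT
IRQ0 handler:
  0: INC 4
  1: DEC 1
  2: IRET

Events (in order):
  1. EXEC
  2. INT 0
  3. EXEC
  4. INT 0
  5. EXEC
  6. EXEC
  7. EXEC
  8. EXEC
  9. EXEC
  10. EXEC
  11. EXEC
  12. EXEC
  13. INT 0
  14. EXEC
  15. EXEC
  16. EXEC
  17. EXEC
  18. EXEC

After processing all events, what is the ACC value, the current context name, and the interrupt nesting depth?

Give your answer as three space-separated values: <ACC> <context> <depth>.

Event 1 (EXEC): [MAIN] PC=0: INC 1 -> ACC=1
Event 2 (INT 0): INT 0 arrives: push (MAIN, PC=1), enter IRQ0 at PC=0 (depth now 1)
Event 3 (EXEC): [IRQ0] PC=0: INC 4 -> ACC=5
Event 4 (INT 0): INT 0 arrives: push (IRQ0, PC=1), enter IRQ0 at PC=0 (depth now 2)
Event 5 (EXEC): [IRQ0] PC=0: INC 4 -> ACC=9
Event 6 (EXEC): [IRQ0] PC=1: DEC 1 -> ACC=8
Event 7 (EXEC): [IRQ0] PC=2: IRET -> resume IRQ0 at PC=1 (depth now 1)
Event 8 (EXEC): [IRQ0] PC=1: DEC 1 -> ACC=7
Event 9 (EXEC): [IRQ0] PC=2: IRET -> resume MAIN at PC=1 (depth now 0)
Event 10 (EXEC): [MAIN] PC=1: DEC 4 -> ACC=3
Event 11 (EXEC): [MAIN] PC=2: INC 4 -> ACC=7
Event 12 (EXEC): [MAIN] PC=3: DEC 5 -> ACC=2
Event 13 (INT 0): INT 0 arrives: push (MAIN, PC=4), enter IRQ0 at PC=0 (depth now 1)
Event 14 (EXEC): [IRQ0] PC=0: INC 4 -> ACC=6
Event 15 (EXEC): [IRQ0] PC=1: DEC 1 -> ACC=5
Event 16 (EXEC): [IRQ0] PC=2: IRET -> resume MAIN at PC=4 (depth now 0)
Event 17 (EXEC): [MAIN] PC=4: NOP
Event 18 (EXEC): [MAIN] PC=5: HALT

Answer: 5 MAIN 0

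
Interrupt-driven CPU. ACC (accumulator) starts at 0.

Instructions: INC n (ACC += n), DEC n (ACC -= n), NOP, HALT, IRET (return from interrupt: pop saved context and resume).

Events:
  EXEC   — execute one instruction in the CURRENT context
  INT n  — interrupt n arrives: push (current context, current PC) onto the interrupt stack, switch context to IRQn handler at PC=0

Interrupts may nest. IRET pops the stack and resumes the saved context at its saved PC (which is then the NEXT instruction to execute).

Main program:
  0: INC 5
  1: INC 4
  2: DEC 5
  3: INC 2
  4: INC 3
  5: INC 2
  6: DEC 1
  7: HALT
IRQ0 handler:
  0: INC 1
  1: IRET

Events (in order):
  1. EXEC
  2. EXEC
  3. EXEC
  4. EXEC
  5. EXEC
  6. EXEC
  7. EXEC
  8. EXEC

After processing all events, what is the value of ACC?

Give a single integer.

Answer: 10

Derivation:
Event 1 (EXEC): [MAIN] PC=0: INC 5 -> ACC=5
Event 2 (EXEC): [MAIN] PC=1: INC 4 -> ACC=9
Event 3 (EXEC): [MAIN] PC=2: DEC 5 -> ACC=4
Event 4 (EXEC): [MAIN] PC=3: INC 2 -> ACC=6
Event 5 (EXEC): [MAIN] PC=4: INC 3 -> ACC=9
Event 6 (EXEC): [MAIN] PC=5: INC 2 -> ACC=11
Event 7 (EXEC): [MAIN] PC=6: DEC 1 -> ACC=10
Event 8 (EXEC): [MAIN] PC=7: HALT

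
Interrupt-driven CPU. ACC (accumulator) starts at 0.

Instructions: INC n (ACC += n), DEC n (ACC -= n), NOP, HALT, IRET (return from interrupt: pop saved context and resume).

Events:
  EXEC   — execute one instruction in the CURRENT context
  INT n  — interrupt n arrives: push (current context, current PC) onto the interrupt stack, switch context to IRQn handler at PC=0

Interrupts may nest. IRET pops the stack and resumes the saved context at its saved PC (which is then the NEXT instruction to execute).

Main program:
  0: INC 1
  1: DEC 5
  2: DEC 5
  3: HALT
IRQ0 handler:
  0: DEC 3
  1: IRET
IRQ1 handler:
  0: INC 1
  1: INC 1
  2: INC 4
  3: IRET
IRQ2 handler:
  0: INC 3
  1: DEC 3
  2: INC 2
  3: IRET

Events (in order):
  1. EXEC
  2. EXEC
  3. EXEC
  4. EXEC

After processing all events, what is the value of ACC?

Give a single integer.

Event 1 (EXEC): [MAIN] PC=0: INC 1 -> ACC=1
Event 2 (EXEC): [MAIN] PC=1: DEC 5 -> ACC=-4
Event 3 (EXEC): [MAIN] PC=2: DEC 5 -> ACC=-9
Event 4 (EXEC): [MAIN] PC=3: HALT

Answer: -9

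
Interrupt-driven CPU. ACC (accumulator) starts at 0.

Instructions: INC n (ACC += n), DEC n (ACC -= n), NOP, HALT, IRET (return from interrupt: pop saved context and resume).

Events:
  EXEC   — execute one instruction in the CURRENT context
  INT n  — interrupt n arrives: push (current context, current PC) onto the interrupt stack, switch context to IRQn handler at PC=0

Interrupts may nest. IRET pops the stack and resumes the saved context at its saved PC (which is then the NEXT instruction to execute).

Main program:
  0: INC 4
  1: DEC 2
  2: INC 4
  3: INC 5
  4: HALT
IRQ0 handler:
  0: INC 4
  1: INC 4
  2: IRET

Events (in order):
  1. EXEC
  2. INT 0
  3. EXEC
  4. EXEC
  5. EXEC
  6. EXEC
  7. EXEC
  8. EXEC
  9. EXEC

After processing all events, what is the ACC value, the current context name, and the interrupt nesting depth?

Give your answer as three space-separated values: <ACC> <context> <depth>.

Event 1 (EXEC): [MAIN] PC=0: INC 4 -> ACC=4
Event 2 (INT 0): INT 0 arrives: push (MAIN, PC=1), enter IRQ0 at PC=0 (depth now 1)
Event 3 (EXEC): [IRQ0] PC=0: INC 4 -> ACC=8
Event 4 (EXEC): [IRQ0] PC=1: INC 4 -> ACC=12
Event 5 (EXEC): [IRQ0] PC=2: IRET -> resume MAIN at PC=1 (depth now 0)
Event 6 (EXEC): [MAIN] PC=1: DEC 2 -> ACC=10
Event 7 (EXEC): [MAIN] PC=2: INC 4 -> ACC=14
Event 8 (EXEC): [MAIN] PC=3: INC 5 -> ACC=19
Event 9 (EXEC): [MAIN] PC=4: HALT

Answer: 19 MAIN 0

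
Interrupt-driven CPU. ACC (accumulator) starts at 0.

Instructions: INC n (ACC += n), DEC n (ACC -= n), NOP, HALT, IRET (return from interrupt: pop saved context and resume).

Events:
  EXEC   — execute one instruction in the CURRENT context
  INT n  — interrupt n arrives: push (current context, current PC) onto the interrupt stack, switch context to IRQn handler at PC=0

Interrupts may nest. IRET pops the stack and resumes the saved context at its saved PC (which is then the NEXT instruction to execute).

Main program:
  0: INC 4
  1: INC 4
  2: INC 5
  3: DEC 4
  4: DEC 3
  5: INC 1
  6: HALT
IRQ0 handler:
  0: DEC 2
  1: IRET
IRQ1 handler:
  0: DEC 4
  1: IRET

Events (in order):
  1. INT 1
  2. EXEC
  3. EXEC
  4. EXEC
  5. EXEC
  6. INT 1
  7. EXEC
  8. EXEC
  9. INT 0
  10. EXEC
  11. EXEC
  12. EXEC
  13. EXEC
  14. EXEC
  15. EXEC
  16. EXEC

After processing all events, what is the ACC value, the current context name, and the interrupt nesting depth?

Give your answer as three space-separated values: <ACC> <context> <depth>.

Answer: -3 MAIN 0

Derivation:
Event 1 (INT 1): INT 1 arrives: push (MAIN, PC=0), enter IRQ1 at PC=0 (depth now 1)
Event 2 (EXEC): [IRQ1] PC=0: DEC 4 -> ACC=-4
Event 3 (EXEC): [IRQ1] PC=1: IRET -> resume MAIN at PC=0 (depth now 0)
Event 4 (EXEC): [MAIN] PC=0: INC 4 -> ACC=0
Event 5 (EXEC): [MAIN] PC=1: INC 4 -> ACC=4
Event 6 (INT 1): INT 1 arrives: push (MAIN, PC=2), enter IRQ1 at PC=0 (depth now 1)
Event 7 (EXEC): [IRQ1] PC=0: DEC 4 -> ACC=0
Event 8 (EXEC): [IRQ1] PC=1: IRET -> resume MAIN at PC=2 (depth now 0)
Event 9 (INT 0): INT 0 arrives: push (MAIN, PC=2), enter IRQ0 at PC=0 (depth now 1)
Event 10 (EXEC): [IRQ0] PC=0: DEC 2 -> ACC=-2
Event 11 (EXEC): [IRQ0] PC=1: IRET -> resume MAIN at PC=2 (depth now 0)
Event 12 (EXEC): [MAIN] PC=2: INC 5 -> ACC=3
Event 13 (EXEC): [MAIN] PC=3: DEC 4 -> ACC=-1
Event 14 (EXEC): [MAIN] PC=4: DEC 3 -> ACC=-4
Event 15 (EXEC): [MAIN] PC=5: INC 1 -> ACC=-3
Event 16 (EXEC): [MAIN] PC=6: HALT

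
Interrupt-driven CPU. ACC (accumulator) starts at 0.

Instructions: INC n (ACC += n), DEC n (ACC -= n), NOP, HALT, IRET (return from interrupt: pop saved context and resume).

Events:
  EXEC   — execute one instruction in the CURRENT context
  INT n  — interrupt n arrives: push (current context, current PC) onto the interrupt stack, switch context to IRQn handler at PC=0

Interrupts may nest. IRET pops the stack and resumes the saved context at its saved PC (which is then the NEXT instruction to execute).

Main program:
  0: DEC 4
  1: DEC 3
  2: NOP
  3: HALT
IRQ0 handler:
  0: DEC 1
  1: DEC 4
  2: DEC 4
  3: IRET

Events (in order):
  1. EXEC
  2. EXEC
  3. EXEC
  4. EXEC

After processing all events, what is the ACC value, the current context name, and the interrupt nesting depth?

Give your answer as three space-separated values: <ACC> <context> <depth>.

Event 1 (EXEC): [MAIN] PC=0: DEC 4 -> ACC=-4
Event 2 (EXEC): [MAIN] PC=1: DEC 3 -> ACC=-7
Event 3 (EXEC): [MAIN] PC=2: NOP
Event 4 (EXEC): [MAIN] PC=3: HALT

Answer: -7 MAIN 0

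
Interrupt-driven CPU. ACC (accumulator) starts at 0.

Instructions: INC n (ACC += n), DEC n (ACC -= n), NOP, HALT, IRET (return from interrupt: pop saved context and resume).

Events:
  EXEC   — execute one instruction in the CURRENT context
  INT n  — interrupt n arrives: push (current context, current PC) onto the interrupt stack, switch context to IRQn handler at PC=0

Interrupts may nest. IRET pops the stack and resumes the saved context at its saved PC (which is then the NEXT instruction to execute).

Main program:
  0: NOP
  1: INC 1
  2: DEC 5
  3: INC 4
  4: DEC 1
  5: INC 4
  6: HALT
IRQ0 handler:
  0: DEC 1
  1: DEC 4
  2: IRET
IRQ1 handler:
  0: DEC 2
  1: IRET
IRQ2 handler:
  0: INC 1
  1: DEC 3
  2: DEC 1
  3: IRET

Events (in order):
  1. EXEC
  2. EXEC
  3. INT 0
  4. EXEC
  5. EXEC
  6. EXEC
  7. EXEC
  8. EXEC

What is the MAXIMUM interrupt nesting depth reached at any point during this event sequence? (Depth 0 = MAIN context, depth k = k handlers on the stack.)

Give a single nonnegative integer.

Event 1 (EXEC): [MAIN] PC=0: NOP [depth=0]
Event 2 (EXEC): [MAIN] PC=1: INC 1 -> ACC=1 [depth=0]
Event 3 (INT 0): INT 0 arrives: push (MAIN, PC=2), enter IRQ0 at PC=0 (depth now 1) [depth=1]
Event 4 (EXEC): [IRQ0] PC=0: DEC 1 -> ACC=0 [depth=1]
Event 5 (EXEC): [IRQ0] PC=1: DEC 4 -> ACC=-4 [depth=1]
Event 6 (EXEC): [IRQ0] PC=2: IRET -> resume MAIN at PC=2 (depth now 0) [depth=0]
Event 7 (EXEC): [MAIN] PC=2: DEC 5 -> ACC=-9 [depth=0]
Event 8 (EXEC): [MAIN] PC=3: INC 4 -> ACC=-5 [depth=0]
Max depth observed: 1

Answer: 1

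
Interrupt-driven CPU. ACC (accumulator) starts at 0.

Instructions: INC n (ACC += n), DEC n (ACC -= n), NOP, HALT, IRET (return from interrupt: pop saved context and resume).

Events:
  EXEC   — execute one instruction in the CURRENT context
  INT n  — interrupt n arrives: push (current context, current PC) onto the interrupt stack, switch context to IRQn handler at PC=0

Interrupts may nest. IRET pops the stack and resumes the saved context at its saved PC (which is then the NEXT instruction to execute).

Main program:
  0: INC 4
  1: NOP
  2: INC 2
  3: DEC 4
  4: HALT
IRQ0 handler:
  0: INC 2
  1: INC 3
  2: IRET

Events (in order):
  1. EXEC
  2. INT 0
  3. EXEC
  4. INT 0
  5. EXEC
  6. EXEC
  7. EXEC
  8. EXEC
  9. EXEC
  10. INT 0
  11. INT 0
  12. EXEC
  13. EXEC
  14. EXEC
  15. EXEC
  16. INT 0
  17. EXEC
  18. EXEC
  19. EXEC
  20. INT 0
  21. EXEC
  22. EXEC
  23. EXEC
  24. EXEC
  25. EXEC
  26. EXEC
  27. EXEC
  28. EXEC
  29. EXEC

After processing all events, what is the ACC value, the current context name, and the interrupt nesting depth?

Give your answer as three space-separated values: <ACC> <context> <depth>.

Answer: 32 MAIN 0

Derivation:
Event 1 (EXEC): [MAIN] PC=0: INC 4 -> ACC=4
Event 2 (INT 0): INT 0 arrives: push (MAIN, PC=1), enter IRQ0 at PC=0 (depth now 1)
Event 3 (EXEC): [IRQ0] PC=0: INC 2 -> ACC=6
Event 4 (INT 0): INT 0 arrives: push (IRQ0, PC=1), enter IRQ0 at PC=0 (depth now 2)
Event 5 (EXEC): [IRQ0] PC=0: INC 2 -> ACC=8
Event 6 (EXEC): [IRQ0] PC=1: INC 3 -> ACC=11
Event 7 (EXEC): [IRQ0] PC=2: IRET -> resume IRQ0 at PC=1 (depth now 1)
Event 8 (EXEC): [IRQ0] PC=1: INC 3 -> ACC=14
Event 9 (EXEC): [IRQ0] PC=2: IRET -> resume MAIN at PC=1 (depth now 0)
Event 10 (INT 0): INT 0 arrives: push (MAIN, PC=1), enter IRQ0 at PC=0 (depth now 1)
Event 11 (INT 0): INT 0 arrives: push (IRQ0, PC=0), enter IRQ0 at PC=0 (depth now 2)
Event 12 (EXEC): [IRQ0] PC=0: INC 2 -> ACC=16
Event 13 (EXEC): [IRQ0] PC=1: INC 3 -> ACC=19
Event 14 (EXEC): [IRQ0] PC=2: IRET -> resume IRQ0 at PC=0 (depth now 1)
Event 15 (EXEC): [IRQ0] PC=0: INC 2 -> ACC=21
Event 16 (INT 0): INT 0 arrives: push (IRQ0, PC=1), enter IRQ0 at PC=0 (depth now 2)
Event 17 (EXEC): [IRQ0] PC=0: INC 2 -> ACC=23
Event 18 (EXEC): [IRQ0] PC=1: INC 3 -> ACC=26
Event 19 (EXEC): [IRQ0] PC=2: IRET -> resume IRQ0 at PC=1 (depth now 1)
Event 20 (INT 0): INT 0 arrives: push (IRQ0, PC=1), enter IRQ0 at PC=0 (depth now 2)
Event 21 (EXEC): [IRQ0] PC=0: INC 2 -> ACC=28
Event 22 (EXEC): [IRQ0] PC=1: INC 3 -> ACC=31
Event 23 (EXEC): [IRQ0] PC=2: IRET -> resume IRQ0 at PC=1 (depth now 1)
Event 24 (EXEC): [IRQ0] PC=1: INC 3 -> ACC=34
Event 25 (EXEC): [IRQ0] PC=2: IRET -> resume MAIN at PC=1 (depth now 0)
Event 26 (EXEC): [MAIN] PC=1: NOP
Event 27 (EXEC): [MAIN] PC=2: INC 2 -> ACC=36
Event 28 (EXEC): [MAIN] PC=3: DEC 4 -> ACC=32
Event 29 (EXEC): [MAIN] PC=4: HALT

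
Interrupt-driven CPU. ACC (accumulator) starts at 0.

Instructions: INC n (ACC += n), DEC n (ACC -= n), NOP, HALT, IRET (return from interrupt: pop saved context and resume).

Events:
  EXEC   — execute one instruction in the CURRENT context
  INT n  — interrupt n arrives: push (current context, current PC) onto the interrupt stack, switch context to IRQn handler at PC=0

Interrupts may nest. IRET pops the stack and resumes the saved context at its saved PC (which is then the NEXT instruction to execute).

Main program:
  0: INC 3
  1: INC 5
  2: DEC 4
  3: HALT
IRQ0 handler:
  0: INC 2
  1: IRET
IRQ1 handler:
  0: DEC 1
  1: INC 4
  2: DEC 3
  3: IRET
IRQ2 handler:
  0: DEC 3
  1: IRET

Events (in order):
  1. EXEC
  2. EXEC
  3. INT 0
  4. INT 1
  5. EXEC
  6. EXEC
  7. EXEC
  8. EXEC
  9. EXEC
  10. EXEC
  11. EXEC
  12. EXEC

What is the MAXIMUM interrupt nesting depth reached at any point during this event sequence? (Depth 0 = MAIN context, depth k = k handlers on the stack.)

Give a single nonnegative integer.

Event 1 (EXEC): [MAIN] PC=0: INC 3 -> ACC=3 [depth=0]
Event 2 (EXEC): [MAIN] PC=1: INC 5 -> ACC=8 [depth=0]
Event 3 (INT 0): INT 0 arrives: push (MAIN, PC=2), enter IRQ0 at PC=0 (depth now 1) [depth=1]
Event 4 (INT 1): INT 1 arrives: push (IRQ0, PC=0), enter IRQ1 at PC=0 (depth now 2) [depth=2]
Event 5 (EXEC): [IRQ1] PC=0: DEC 1 -> ACC=7 [depth=2]
Event 6 (EXEC): [IRQ1] PC=1: INC 4 -> ACC=11 [depth=2]
Event 7 (EXEC): [IRQ1] PC=2: DEC 3 -> ACC=8 [depth=2]
Event 8 (EXEC): [IRQ1] PC=3: IRET -> resume IRQ0 at PC=0 (depth now 1) [depth=1]
Event 9 (EXEC): [IRQ0] PC=0: INC 2 -> ACC=10 [depth=1]
Event 10 (EXEC): [IRQ0] PC=1: IRET -> resume MAIN at PC=2 (depth now 0) [depth=0]
Event 11 (EXEC): [MAIN] PC=2: DEC 4 -> ACC=6 [depth=0]
Event 12 (EXEC): [MAIN] PC=3: HALT [depth=0]
Max depth observed: 2

Answer: 2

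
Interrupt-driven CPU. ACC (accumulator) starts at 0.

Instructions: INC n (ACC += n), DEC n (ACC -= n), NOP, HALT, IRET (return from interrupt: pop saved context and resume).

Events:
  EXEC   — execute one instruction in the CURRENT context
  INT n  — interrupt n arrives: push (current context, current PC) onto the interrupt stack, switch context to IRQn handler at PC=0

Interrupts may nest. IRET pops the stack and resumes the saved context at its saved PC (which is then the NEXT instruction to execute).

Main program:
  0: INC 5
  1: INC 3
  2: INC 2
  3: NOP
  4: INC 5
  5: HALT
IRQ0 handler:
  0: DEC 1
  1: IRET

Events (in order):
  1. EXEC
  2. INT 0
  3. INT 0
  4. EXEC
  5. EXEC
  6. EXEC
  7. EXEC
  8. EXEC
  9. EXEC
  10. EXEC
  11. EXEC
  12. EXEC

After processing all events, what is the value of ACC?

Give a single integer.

Event 1 (EXEC): [MAIN] PC=0: INC 5 -> ACC=5
Event 2 (INT 0): INT 0 arrives: push (MAIN, PC=1), enter IRQ0 at PC=0 (depth now 1)
Event 3 (INT 0): INT 0 arrives: push (IRQ0, PC=0), enter IRQ0 at PC=0 (depth now 2)
Event 4 (EXEC): [IRQ0] PC=0: DEC 1 -> ACC=4
Event 5 (EXEC): [IRQ0] PC=1: IRET -> resume IRQ0 at PC=0 (depth now 1)
Event 6 (EXEC): [IRQ0] PC=0: DEC 1 -> ACC=3
Event 7 (EXEC): [IRQ0] PC=1: IRET -> resume MAIN at PC=1 (depth now 0)
Event 8 (EXEC): [MAIN] PC=1: INC 3 -> ACC=6
Event 9 (EXEC): [MAIN] PC=2: INC 2 -> ACC=8
Event 10 (EXEC): [MAIN] PC=3: NOP
Event 11 (EXEC): [MAIN] PC=4: INC 5 -> ACC=13
Event 12 (EXEC): [MAIN] PC=5: HALT

Answer: 13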